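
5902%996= 922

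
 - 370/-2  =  185  +  0/1 = 185.00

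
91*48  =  4368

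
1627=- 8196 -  - 9823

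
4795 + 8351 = 13146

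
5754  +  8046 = 13800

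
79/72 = 1 + 7/72 = 1.10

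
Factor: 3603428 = 2^2 * 733^1*1229^1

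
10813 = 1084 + 9729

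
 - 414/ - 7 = 414/7 = 59.14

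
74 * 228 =16872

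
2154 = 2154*1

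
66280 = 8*8285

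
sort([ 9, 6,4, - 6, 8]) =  [ - 6,4,6, 8, 9] 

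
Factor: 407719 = 13^1*79^1*397^1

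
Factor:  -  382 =-2^1*191^1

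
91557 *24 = 2197368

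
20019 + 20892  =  40911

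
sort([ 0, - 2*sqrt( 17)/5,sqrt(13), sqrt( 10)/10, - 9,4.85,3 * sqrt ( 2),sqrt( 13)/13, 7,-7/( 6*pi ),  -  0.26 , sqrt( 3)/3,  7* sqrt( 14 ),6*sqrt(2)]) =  [ - 9, - 2*sqrt( 17) /5, - 7/( 6*pi),-0.26,0 , sqrt(13 ) /13,sqrt( 10)/10,sqrt( 3 )/3,sqrt( 13),3 * sqrt(2), 4.85,7, 6*sqrt( 2 ),7*sqrt(14 )]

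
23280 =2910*8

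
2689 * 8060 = 21673340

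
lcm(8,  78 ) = 312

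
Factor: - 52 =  - 2^2*13^1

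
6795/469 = 14 + 229/469= 14.49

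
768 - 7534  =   - 6766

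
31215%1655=1425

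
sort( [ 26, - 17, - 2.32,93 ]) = [- 17, - 2.32, 26,93]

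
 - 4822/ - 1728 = 2 + 683/864  =  2.79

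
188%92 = 4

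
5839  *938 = 5476982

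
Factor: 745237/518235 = 3^(-1) * 5^( - 1 )*19^1*61^1*643^1*34549^( - 1 ) 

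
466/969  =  466/969 =0.48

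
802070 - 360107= 441963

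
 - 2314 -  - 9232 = 6918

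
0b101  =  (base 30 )5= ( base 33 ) 5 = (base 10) 5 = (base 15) 5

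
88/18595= 88/18595 = 0.00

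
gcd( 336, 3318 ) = 42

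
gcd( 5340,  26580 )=60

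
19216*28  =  538048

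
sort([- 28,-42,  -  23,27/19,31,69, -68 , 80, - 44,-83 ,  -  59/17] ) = [ - 83, - 68, - 44,-42,-28, - 23,  -  59/17,27/19,31,69,80]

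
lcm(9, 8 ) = 72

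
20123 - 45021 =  - 24898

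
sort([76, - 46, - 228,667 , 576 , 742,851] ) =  [ - 228, - 46,76, 576,667, 742,851] 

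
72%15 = 12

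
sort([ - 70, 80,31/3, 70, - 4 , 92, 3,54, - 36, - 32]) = [ - 70, - 36, - 32,-4,3 , 31/3, 54,70,80,92]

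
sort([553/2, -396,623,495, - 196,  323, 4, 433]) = [ - 396, - 196,4,553/2,323,  433, 495,623 ]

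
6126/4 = 3063/2 = 1531.50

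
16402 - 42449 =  - 26047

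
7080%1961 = 1197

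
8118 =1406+6712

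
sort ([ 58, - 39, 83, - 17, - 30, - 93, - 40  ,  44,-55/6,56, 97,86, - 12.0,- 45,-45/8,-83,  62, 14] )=[- 93, - 83,-45,  -  40,-39,-30, - 17, - 12.0, - 55/6,- 45/8,14,  44,56,58 , 62, 83,86,97] 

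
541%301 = 240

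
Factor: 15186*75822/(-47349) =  - 2^2*2531^1*5261^( - 1) * 12637^1 = - 127936988/5261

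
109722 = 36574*3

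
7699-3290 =4409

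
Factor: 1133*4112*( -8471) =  - 2^4  *11^1*43^1*103^1*197^1 * 257^1 = - 39465508016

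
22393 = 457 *49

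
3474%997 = 483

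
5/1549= 5/1549 = 0.00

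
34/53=34/53 = 0.64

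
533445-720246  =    -  186801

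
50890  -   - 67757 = 118647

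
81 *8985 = 727785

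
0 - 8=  - 8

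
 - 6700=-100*67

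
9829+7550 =17379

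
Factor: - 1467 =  - 3^2*163^1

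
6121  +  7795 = 13916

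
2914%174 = 130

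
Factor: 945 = 3^3*5^1*7^1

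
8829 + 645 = 9474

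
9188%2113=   736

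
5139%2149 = 841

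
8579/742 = 8579/742 = 11.56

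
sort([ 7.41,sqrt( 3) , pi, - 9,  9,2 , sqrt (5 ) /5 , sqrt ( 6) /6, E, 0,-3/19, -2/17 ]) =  [-9, - 3/19 , -2/17,0,sqrt( 6)/6,sqrt( 5)/5,sqrt( 3),2,E, pi,7.41,  9 ]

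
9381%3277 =2827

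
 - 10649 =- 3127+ - 7522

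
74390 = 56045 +18345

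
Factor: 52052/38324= 7^1*13^1*67^( - 1) = 91/67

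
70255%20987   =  7294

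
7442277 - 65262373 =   -  57820096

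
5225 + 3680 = 8905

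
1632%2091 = 1632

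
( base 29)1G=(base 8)55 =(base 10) 45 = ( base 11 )41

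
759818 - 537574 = 222244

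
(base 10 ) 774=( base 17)2B9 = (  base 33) nf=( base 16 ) 306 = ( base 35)m4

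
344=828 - 484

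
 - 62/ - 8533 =62/8533   =  0.01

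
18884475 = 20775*909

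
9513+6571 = 16084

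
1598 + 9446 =11044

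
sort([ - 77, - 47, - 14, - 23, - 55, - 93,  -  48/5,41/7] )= [-93, -77,-55, - 47,-23, - 14, - 48/5,41/7] 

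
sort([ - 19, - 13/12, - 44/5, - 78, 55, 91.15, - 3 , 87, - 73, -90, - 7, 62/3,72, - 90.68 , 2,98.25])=[ - 90.68, - 90, - 78, - 73,  -  19 , - 44/5,  -  7, - 3 ,-13/12, 2, 62/3,55,72, 87, 91.15, 98.25]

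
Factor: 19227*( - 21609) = -3^3*7^4*13^1*17^1*29^1 =- 415476243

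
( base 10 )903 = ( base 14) 487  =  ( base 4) 32013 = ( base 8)1607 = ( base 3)1020110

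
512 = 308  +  204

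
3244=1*3244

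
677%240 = 197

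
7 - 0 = 7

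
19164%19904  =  19164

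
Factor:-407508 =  - 2^2 * 3^1*29^1*1171^1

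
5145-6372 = -1227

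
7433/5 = 1486 + 3/5=1486.60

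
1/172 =1/172 = 0.01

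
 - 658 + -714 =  - 1372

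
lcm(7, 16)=112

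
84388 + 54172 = 138560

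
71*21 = 1491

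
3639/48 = 75 + 13/16 = 75.81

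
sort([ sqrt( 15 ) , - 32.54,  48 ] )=[  -  32.54,sqrt( 15 ), 48]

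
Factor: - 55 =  - 5^1*11^1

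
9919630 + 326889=10246519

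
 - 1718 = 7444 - 9162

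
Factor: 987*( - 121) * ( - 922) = 110111694  =  2^1*3^1  *7^1*11^2*47^1*461^1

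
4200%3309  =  891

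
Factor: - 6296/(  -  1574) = 4  =  2^2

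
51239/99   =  517 + 56/99 = 517.57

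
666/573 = 1 + 31/191=1.16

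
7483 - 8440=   -  957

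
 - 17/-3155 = 17/3155 = 0.01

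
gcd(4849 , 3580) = 1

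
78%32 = 14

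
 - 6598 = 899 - 7497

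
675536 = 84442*8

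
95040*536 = 50941440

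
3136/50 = 62 + 18/25= 62.72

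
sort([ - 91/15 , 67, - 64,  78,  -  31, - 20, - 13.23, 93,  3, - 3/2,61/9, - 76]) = [ - 76,  -  64,- 31, - 20, - 13.23, - 91/15, - 3/2 , 3,61/9,  67,  78,  93 ] 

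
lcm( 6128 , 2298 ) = 18384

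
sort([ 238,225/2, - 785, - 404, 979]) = [ - 785, -404,  225/2,238 , 979 ]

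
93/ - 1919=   -  93/1919=- 0.05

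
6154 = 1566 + 4588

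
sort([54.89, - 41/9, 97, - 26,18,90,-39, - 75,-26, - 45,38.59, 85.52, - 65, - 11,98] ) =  [ - 75, - 65,-45, -39 , - 26, - 26, - 11,  -  41/9,  18,38.59, 54.89, 85.52,90,97,98 ]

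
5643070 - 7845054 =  - 2201984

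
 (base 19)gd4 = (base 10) 6027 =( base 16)178B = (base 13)2988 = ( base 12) 35A3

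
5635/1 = 5635=5635.00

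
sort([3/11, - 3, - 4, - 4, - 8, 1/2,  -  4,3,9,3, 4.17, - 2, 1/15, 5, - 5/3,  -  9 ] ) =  [ - 9 ,  -  8,- 4, - 4, - 4,-3, - 2, - 5/3, 1/15, 3/11,1/2,3,3,4.17, 5,9] 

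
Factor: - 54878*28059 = - 1539821802=- 2^1*3^1*23^1*47^1*199^1*1193^1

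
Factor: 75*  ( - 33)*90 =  - 2^1*3^4*5^3*11^1=- 222750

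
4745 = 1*4745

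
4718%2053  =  612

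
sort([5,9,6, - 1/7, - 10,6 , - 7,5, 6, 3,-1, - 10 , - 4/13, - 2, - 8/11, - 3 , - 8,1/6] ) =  [ - 10, -10,  -  8,-7, - 3, - 2, - 1,-8/11,-4/13, - 1/7, 1/6, 3,5 , 5,6,6,6,9 ] 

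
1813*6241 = 11314933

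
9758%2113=1306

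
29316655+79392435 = 108709090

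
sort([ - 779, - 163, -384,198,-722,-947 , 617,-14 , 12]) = [ - 947  ,- 779, - 722,-384,-163, - 14, 12,  198,617 ] 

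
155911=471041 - 315130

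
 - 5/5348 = - 1 +5343/5348 = - 0.00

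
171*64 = 10944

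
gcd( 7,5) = 1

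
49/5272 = 49/5272  =  0.01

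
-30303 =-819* 37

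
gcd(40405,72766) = 1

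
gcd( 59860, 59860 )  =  59860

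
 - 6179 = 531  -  6710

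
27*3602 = 97254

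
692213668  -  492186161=200027507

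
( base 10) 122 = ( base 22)5C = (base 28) 4A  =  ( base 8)172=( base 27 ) 4E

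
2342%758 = 68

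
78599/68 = 1155 + 59/68 = 1155.87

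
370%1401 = 370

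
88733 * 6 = 532398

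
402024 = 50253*8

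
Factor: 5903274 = 2^1 *3^1*13^1*75683^1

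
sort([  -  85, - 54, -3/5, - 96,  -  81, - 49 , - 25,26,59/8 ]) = [ - 96, - 85, - 81, - 54,-49, - 25, - 3/5,  59/8,26 ] 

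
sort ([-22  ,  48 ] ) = [- 22 , 48 ]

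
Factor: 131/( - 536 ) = - 2^( - 3) * 67^(-1 ) * 131^1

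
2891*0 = 0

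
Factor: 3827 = 43^1*89^1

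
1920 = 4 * 480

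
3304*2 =6608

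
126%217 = 126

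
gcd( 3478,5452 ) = 94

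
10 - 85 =  -  75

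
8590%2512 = 1054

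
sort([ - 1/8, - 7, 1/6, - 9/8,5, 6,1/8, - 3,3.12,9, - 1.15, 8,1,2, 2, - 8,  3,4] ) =[-8, - 7 ,  -  3, - 1.15 , - 9/8, - 1/8,1/8, 1/6,1,2,2,3,  3.12,4,5,6, 8,9]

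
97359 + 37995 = 135354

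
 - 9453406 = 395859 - 9849265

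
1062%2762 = 1062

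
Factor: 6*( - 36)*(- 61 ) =13176 = 2^3 * 3^3*61^1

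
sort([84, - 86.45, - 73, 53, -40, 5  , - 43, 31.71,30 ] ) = [ - 86.45, - 73,-43, - 40  ,  5,30, 31.71, 53,84 ] 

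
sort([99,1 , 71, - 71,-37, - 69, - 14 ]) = [ - 71, - 69, - 37, - 14, 1,71,99] 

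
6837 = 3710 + 3127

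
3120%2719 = 401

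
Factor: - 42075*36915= - 3^3*5^3*11^1*17^1*23^1  *107^1 = - 1553198625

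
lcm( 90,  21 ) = 630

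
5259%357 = 261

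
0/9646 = 0 = 0.00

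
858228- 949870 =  - 91642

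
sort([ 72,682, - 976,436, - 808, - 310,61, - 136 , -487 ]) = [ - 976, - 808,-487, - 310, - 136,61,  72,436,682]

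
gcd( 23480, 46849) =1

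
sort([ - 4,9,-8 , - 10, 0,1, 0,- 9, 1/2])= [ - 10, - 9, - 8 , - 4, 0, 0,1/2, 1,9 ] 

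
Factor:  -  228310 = -2^1*5^1*17^2*79^1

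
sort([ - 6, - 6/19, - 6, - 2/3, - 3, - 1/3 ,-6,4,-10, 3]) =[ - 10,- 6,-6, - 6,-3, - 2/3, - 1/3, - 6/19,3,4]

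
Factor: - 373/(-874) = 2^( - 1 )*19^(-1)*23^(- 1) * 373^1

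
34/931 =34/931 = 0.04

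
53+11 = 64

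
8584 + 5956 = 14540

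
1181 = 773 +408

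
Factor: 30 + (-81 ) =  - 3^1*17^1=-51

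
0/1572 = 0  =  0.00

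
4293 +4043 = 8336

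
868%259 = 91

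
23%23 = 0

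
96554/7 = 96554/7 = 13793.43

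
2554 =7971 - 5417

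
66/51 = 1+ 5/17 = 1.29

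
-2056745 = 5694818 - 7751563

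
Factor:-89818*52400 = -4706463200 = - 2^5*5^2*131^1*44909^1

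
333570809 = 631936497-298365688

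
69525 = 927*75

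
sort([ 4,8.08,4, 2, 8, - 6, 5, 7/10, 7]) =[-6, 7/10, 2,4, 4,5, 7,8,8.08]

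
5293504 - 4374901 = 918603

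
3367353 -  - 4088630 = 7455983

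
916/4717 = 916/4717 = 0.19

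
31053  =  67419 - 36366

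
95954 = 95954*1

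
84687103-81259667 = 3427436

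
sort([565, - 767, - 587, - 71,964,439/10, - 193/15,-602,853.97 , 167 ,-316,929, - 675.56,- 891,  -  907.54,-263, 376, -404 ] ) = [ - 907.54, - 891, - 767, - 675.56, - 602, - 587, - 404, -316, -263 , - 71, - 193/15,439/10,167 , 376,565,853.97, 929  ,  964] 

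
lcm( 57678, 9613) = 57678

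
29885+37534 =67419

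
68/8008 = 17/2002   =  0.01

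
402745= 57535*7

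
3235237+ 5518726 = 8753963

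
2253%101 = 31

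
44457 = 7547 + 36910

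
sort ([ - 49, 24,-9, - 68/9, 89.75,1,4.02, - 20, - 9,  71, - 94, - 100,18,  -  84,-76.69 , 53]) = [ - 100, - 94, - 84 , - 76.69,-49, -20,  -  9,  -  9,-68/9,  1, 4.02,18, 24,53,  71,89.75]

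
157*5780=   907460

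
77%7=0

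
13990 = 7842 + 6148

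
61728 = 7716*8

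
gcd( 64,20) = 4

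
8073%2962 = 2149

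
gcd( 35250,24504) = 6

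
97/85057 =97/85057 =0.00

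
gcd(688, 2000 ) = 16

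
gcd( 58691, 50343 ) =1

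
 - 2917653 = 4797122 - 7714775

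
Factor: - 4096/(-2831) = 2^12*19^ (-1 )*149^( - 1 )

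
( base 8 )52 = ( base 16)2A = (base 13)33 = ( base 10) 42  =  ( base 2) 101010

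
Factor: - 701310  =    -  2^1*3^1*5^1*97^1*241^1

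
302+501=803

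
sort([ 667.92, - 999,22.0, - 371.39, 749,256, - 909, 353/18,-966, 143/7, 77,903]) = [-999,-966, - 909, - 371.39,353/18, 143/7, 22.0, 77, 256, 667.92, 749,903]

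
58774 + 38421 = 97195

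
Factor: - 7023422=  - 2^1*7^1 * 31^1*16183^1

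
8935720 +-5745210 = 3190510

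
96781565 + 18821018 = 115602583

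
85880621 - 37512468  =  48368153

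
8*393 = 3144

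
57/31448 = 57/31448 = 0.00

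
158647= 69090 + 89557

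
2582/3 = 860 + 2/3= 860.67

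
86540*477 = 41279580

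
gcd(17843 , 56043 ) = 1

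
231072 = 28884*8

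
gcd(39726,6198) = 6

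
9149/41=223  +  6/41= 223.15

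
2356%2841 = 2356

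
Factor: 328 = 2^3*41^1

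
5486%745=271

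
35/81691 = 35/81691 = 0.00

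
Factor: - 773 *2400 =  - 1855200 = - 2^5* 3^1 *5^2*773^1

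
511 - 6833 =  -6322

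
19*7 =133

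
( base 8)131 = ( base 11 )81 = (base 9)108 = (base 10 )89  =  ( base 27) 38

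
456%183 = 90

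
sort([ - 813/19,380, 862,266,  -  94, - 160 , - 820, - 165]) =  [ - 820, - 165, - 160 , - 94, - 813/19,  266, 380,862 ]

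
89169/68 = 89169/68 = 1311.31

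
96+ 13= 109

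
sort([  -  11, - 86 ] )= [ - 86 ,-11]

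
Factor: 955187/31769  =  19^1*31769^( - 1 ) * 50273^1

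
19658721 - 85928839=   -  66270118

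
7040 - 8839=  - 1799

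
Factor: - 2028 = - 2^2*3^1*13^2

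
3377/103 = 3377/103 = 32.79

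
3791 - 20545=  - 16754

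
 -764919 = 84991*( - 9 ) 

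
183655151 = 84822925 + 98832226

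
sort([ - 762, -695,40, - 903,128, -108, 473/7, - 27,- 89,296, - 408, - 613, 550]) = [-903, - 762, - 695, - 613 , - 408, - 108,-89,  -  27, 40,  473/7, 128,296,550]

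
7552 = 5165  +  2387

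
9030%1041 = 702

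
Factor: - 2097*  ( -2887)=3^2*233^1*2887^1 = 6054039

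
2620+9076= 11696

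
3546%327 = 276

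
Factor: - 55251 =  - 3^2*7^1*877^1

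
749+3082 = 3831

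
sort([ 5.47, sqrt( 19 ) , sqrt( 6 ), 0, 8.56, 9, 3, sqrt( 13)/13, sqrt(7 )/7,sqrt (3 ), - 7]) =[ - 7,0 , sqrt( 13 )/13,sqrt( 7 )/7,sqrt( 3),sqrt(6 ), 3,sqrt( 19), 5.47,8.56, 9 ]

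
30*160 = 4800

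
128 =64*2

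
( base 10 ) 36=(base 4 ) 210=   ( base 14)28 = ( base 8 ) 44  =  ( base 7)51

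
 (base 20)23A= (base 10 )870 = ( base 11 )721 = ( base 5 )11440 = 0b1101100110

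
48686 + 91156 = 139842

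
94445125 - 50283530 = 44161595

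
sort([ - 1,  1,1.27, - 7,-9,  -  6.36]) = [-9,-7,-6.36, - 1,1,1.27 ]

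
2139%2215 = 2139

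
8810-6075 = 2735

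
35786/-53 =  - 35786/53=- 675.21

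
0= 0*2835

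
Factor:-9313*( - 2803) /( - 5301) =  - 3^(-2)*19^( - 1)*31^(-1)* 67^1*139^1*2803^1 = - 26104339/5301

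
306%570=306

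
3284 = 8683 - 5399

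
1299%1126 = 173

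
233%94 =45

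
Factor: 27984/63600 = 11/25 = 5^(-2)*11^1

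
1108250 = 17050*65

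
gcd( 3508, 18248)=4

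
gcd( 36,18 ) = 18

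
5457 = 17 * 321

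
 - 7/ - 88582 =7/88582 =0.00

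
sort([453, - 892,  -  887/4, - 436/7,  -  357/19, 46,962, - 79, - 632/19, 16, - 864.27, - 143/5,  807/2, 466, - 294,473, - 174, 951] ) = [ - 892,-864.27, - 294, - 887/4, -174 , - 79, - 436/7, - 632/19, - 143/5, - 357/19, 16, 46, 807/2, 453, 466 , 473, 951, 962]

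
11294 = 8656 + 2638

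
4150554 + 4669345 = 8819899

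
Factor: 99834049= 7^1*97^1*147031^1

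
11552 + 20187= 31739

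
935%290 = 65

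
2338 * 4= 9352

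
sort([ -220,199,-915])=[ -915, - 220, 199 ] 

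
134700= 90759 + 43941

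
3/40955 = 3/40955 =0.00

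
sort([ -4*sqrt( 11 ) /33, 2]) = [ - 4*sqrt( 11)/33,2] 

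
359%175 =9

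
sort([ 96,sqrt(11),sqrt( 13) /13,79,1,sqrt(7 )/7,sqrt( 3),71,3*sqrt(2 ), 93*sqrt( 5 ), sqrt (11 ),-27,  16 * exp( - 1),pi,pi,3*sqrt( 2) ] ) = [ - 27, sqrt(13 )/13,  sqrt ( 7)/7,1, sqrt( 3 ),pi, pi,sqrt(11), sqrt( 11 ), 3 *sqrt (2 ),  3*sqrt( 2 ),16*exp( -1 ), 71, 79, 96,93*sqrt(5)] 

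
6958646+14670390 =21629036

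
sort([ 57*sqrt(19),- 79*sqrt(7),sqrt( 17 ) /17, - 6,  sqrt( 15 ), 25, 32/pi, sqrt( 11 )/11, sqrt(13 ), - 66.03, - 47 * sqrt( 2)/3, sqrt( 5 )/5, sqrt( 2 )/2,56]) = [ - 79*sqrt(7 ), - 66.03, - 47*sqrt(2)/3, - 6, sqrt(17)/17 , sqrt(11 ) /11 , sqrt(5 )/5, sqrt ( 2 )/2, sqrt( 13 )  ,  sqrt(15 ) , 32/pi, 25,56,57 * sqrt ( 19 )] 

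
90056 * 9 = 810504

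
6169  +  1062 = 7231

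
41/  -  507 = -1 + 466/507 = -0.08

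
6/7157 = 6/7157 = 0.00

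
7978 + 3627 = 11605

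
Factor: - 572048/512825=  - 2^4 * 5^( - 2)*73^( - 1) * 281^( -1)*35753^1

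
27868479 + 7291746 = 35160225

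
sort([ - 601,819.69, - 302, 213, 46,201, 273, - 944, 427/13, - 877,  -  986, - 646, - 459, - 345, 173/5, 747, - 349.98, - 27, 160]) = [  -  986, - 944, -877, - 646, - 601, - 459, - 349.98, - 345, - 302, - 27,427/13,173/5, 46, 160, 201,213, 273,747 , 819.69]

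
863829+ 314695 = 1178524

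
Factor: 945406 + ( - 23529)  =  921877  =  11^1  *  43^1 * 1949^1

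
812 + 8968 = 9780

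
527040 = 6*87840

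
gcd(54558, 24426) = 18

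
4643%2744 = 1899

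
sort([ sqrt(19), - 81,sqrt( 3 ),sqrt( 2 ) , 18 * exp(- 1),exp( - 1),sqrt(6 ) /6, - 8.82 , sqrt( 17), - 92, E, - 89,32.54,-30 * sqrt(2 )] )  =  [ - 92, - 89, - 81,  -  30* sqrt( 2), - 8.82,exp( - 1 ),sqrt( 6 ) /6,sqrt( 2), sqrt(3),E,sqrt( 17),sqrt( 19),18 * exp( - 1 ) , 32.54 ]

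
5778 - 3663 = 2115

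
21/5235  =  7/1745 = 0.00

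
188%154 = 34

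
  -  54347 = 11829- 66176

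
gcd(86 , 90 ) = 2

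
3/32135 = 3/32135 = 0.00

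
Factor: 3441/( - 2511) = - 37/27 = - 3^( - 3 )*37^1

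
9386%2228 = 474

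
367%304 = 63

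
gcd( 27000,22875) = 375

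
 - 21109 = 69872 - 90981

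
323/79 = 323/79=   4.09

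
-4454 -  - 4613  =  159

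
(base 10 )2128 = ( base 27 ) 2om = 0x850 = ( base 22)48G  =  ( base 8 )4120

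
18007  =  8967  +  9040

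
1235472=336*3677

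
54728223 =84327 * 649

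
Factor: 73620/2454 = 2^1 * 3^1 * 5^1 = 30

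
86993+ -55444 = 31549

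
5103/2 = 5103/2 = 2551.50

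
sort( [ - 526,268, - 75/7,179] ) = [-526 ,-75/7 , 179,268]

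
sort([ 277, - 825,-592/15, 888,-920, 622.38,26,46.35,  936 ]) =[ - 920, - 825, - 592/15,26,  46.35,277,622.38 , 888 , 936]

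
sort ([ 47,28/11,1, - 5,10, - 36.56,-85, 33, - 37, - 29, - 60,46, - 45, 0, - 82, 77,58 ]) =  [ - 85, - 82, - 60, - 45, - 37,- 36.56, - 29, - 5, 0, 1, 28/11, 10, 33, 46,47, 58, 77]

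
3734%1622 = 490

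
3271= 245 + 3026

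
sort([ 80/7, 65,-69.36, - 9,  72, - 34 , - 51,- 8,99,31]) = [ - 69.36,- 51,  -  34, - 9, - 8,80/7,  31,65,72 , 99]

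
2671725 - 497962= 2173763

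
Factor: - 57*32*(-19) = 34656   =  2^5*3^1 *19^2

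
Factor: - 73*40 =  - 2920 = - 2^3 * 5^1*73^1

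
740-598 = 142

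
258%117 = 24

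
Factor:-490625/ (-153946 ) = 2^ (-1)*5^5*13^( - 1 ) * 31^ ( - 1)*157^1*191^ (-1)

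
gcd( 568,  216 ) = 8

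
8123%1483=708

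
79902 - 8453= 71449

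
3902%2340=1562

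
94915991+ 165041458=259957449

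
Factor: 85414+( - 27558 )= 2^9 *113^1= 57856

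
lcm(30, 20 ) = 60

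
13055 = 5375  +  7680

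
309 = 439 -130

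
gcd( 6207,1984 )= 1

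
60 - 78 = - 18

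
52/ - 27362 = -26/13681 = - 0.00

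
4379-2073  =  2306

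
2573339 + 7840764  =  10414103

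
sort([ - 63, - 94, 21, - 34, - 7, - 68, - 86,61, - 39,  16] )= [-94, - 86, - 68, - 63, - 39, - 34, - 7, 16, 21,  61 ] 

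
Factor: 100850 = 2^1*5^2*2017^1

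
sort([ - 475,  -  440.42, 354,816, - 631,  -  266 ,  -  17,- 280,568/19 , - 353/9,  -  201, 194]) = [ - 631, - 475 , - 440.42, - 280, - 266,-201, - 353/9,-17,568/19,  194,354, 816] 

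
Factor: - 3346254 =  - 2^1*3^2 * 185903^1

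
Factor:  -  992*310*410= - 126083200=- 2^7*5^2*31^2*41^1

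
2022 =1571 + 451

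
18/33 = 6/11 = 0.55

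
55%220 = 55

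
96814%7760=3694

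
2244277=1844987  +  399290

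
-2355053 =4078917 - 6433970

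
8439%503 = 391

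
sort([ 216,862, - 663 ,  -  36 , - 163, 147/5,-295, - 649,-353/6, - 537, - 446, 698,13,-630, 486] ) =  [  -  663, - 649, - 630, - 537 , - 446, - 295, - 163, - 353/6, - 36,  13, 147/5,216,486,698, 862]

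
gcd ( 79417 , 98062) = 1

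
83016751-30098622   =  52918129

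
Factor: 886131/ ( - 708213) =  - 3^1*11^ ( - 2 )*1951^( - 1 )*98459^1=- 295377/236071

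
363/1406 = 363/1406= 0.26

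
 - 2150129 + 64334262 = 62184133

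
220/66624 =55/16656 = 0.00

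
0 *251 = 0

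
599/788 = 599/788 = 0.76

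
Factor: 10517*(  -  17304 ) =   -  2^3*3^1*7^1*13^1*103^1*809^1 = -  181986168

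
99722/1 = 99722 =99722.00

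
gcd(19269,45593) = 1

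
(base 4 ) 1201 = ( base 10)97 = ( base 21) 4D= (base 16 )61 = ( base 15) 67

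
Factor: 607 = 607^1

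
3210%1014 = 168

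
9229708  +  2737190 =11966898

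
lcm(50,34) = 850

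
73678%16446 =7894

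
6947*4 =27788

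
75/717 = 25/239 = 0.10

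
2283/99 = 761/33 =23.06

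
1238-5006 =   -  3768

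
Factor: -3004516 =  - 2^2*29^1*59^1*439^1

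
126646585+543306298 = 669952883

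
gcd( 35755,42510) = 5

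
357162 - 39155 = 318007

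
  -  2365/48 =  - 50+35/48 = -  49.27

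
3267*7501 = 24505767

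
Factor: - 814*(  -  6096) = 4962144= 2^5*3^1*11^1* 37^1*127^1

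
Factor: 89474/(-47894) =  - 7^1*83^1*311^ ( - 1 )= - 581/311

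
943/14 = 67 + 5/14  =  67.36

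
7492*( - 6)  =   - 44952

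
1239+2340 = 3579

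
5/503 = 5/503 = 0.01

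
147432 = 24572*6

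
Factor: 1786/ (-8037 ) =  - 2/9 = -  2^1*3^(-2 ) 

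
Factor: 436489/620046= 11797/16758 =2^ (- 1 )*3^( - 2)*7^( - 2)*19^( - 1)*47^1*251^1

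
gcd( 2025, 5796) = 9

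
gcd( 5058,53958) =6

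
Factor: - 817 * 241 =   -  196897 = -19^1 *43^1*241^1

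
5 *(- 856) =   -  4280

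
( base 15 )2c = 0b101010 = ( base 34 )18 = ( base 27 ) 1f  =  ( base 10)42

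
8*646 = 5168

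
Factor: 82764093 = 3^1*27588031^1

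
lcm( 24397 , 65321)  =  2024951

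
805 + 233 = 1038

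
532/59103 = 532/59103 = 0.01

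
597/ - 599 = -1  +  2/599 = -1.00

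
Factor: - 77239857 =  - 3^1*17^1*1514507^1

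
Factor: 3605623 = 7^1*515089^1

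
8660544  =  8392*1032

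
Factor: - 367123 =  -367123^1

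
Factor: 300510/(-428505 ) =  - 2^1 * 3^3*7^( - 1 )*11^( - 1 ) =-54/77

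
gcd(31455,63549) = 9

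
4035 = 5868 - 1833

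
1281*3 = 3843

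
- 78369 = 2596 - 80965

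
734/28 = 367/14=26.21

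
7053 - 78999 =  - 71946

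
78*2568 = 200304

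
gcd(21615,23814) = 3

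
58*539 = 31262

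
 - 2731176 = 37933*(-72)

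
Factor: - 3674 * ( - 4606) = 16922444 = 2^2*7^2*11^1 * 47^1*167^1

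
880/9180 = 44/459 = 0.10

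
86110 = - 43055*( - 2 ) 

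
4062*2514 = 10211868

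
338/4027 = 338/4027 = 0.08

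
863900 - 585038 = 278862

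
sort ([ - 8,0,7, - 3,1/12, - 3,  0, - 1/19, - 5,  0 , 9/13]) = [ - 8,-5, - 3, - 3, - 1/19,0 , 0,  0,1/12,  9/13 , 7 ]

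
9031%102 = 55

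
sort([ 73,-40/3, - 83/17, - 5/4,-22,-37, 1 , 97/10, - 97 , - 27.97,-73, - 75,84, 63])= [ - 97,  -  75, - 73,  -  37, - 27.97,-22,  -  40/3,  -  83/17,  -  5/4,1,97/10,63, 73, 84 ] 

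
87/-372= - 1 + 95/124= - 0.23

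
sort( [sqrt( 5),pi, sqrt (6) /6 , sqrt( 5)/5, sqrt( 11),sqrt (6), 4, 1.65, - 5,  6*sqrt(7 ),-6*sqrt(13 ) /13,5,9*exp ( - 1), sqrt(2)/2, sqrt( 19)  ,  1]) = [ - 5,-6*sqrt( 13)/13,sqrt( 6 )/6 , sqrt(5)/5 , sqrt(2)/2, 1, 1.65,sqrt( 5 ) , sqrt(6), pi, 9*exp(-1 ),sqrt( 11),4,sqrt(19) , 5, 6*sqrt(7)]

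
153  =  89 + 64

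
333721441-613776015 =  - 280054574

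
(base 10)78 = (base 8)116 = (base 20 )3I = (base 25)33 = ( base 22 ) 3c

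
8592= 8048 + 544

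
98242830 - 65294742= 32948088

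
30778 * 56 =1723568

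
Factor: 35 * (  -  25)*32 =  - 2^5*5^3*7^1  =  - 28000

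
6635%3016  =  603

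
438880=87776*5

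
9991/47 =212+27/47 = 212.57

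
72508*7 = 507556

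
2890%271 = 180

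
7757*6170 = 47860690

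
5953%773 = 542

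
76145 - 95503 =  - 19358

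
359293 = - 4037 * ( - 89)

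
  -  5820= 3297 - 9117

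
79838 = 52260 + 27578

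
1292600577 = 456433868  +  836166709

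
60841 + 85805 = 146646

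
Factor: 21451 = 19^1*1129^1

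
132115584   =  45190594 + 86924990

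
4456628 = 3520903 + 935725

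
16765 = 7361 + 9404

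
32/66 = 16/33 = 0.48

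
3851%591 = 305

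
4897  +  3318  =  8215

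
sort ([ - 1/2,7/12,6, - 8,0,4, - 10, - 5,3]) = [- 10, - 8, - 5, - 1/2,0,7/12, 3, 4,  6] 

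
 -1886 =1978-3864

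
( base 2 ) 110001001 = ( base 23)H2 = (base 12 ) 289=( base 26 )f3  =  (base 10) 393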